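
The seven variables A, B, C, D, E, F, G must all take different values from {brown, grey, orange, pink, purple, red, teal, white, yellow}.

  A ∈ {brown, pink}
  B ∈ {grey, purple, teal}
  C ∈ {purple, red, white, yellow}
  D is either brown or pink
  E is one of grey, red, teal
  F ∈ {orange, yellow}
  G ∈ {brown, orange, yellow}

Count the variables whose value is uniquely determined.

A and D between them cover only {brown, pink} — a naked pair. Remove those values from G.
The 2 variables F and G are confined to {orange, yellow}, which locks those values in; drop them from C.
Determined: none. The other variables each still have more than one consistent value. That makes 0.

0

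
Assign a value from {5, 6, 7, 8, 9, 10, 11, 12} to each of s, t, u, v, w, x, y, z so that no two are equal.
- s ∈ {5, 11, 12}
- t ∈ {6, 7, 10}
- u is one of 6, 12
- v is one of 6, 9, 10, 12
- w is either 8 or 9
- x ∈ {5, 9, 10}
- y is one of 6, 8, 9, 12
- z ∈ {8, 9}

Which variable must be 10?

v

The 8 variables draw from only 8 values {5, 6, 7, 8, 9, 10, 11, 12}, so each is used; only t can be 7, hence t = 7.
The 7 still-open variables draw from only 7 values {5, 6, 8, 9, 10, 11, 12}, so each is used; only s can be 11, hence s = 11.
The 6 still-open variables draw from only 6 values {5, 6, 8, 9, 10, 12}, so each is used; only x can be 5, hence x = 5.
Among the 5 still-open variables, 10 fits only v (and all 5 values in {6, 8, 9, 10, 12} must be used), so v = 10.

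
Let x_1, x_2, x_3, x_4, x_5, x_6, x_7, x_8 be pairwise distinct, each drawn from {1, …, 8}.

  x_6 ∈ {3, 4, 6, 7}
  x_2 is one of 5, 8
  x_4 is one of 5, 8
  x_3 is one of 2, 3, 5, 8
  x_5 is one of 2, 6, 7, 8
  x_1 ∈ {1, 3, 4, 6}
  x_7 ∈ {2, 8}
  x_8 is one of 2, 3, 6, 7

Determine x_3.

3

The 8 variables together cover exactly {1, 2, 3, 4, 5, 6, 7, 8} — 8 values for 8 variables — and 1 appears only in x_1's list, so x_1 = 1.
The 7 still-open variables draw from only 7 values {2, 3, 4, 5, 6, 7, 8}, so each is used; only x_6 can be 4, hence x_6 = 4.
x_2 and x_4 share exactly the 2 values {5, 8}; by pigeonhole those values go to them, so strike 5, 8 from x_3, x_5, x_7.
x_7's domain is down to {2}, so x_7 = 2. So x_3, x_5, x_8 can't be 2.
So x_3 = 3.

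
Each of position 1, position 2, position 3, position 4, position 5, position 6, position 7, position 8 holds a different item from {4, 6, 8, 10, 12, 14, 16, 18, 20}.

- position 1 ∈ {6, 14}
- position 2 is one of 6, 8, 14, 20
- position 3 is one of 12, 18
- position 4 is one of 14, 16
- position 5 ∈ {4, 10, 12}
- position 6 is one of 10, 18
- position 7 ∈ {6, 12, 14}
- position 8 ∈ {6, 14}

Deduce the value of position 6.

10

The 2 variables position 1 and position 8 are confined to {6, 14}, which locks those values in; drop them from position 2, position 4, position 7.
position 4 has just one choice, so position 4 = 16.
position 7's domain is down to {12}, so position 7 = 12. Strike 12 from position 3, position 5.
position 3 has just one choice, so position 3 = 18. Strike 18 from position 6.
So position 6 = 10.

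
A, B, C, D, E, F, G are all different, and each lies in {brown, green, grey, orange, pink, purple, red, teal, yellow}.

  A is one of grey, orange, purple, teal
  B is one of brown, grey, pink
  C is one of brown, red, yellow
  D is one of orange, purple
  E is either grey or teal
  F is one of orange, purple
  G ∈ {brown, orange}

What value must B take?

pink

D and F share exactly the 2 values {orange, purple}; by pigeonhole those values go to them, so strike orange, purple from A, G.
G must be brown (only option left). So B, C can't be brown.
A and E share exactly the 2 values {grey, teal}; by pigeonhole those values go to them, so strike grey, teal from B.
So B = pink.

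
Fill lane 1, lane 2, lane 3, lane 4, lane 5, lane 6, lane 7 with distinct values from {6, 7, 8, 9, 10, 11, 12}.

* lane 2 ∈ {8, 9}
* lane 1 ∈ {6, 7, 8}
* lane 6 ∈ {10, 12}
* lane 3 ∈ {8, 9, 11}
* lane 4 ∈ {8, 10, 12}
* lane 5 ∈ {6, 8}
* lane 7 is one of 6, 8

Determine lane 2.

The 7 variables draw from only 7 values {6, 7, 8, 9, 10, 11, 12}, so each is used; only lane 1 can be 7, hence lane 1 = 7.
The 6 still-open variables together cover exactly {6, 8, 9, 10, 11, 12} — 6 values for 6 variables — and 11 appears only in lane 3's list, so lane 3 = 11.
The 5 still-open variables together cover exactly {6, 8, 9, 10, 12} — 5 values for 5 variables — and 9 appears only in lane 2's list, so lane 2 = 9.

9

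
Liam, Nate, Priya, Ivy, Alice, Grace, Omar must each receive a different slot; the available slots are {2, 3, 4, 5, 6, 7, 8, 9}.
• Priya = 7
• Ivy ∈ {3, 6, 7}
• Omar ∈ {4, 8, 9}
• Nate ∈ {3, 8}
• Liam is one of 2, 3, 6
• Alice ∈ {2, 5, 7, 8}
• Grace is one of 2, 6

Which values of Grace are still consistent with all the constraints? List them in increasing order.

2, 6

Priya's domain is down to {7}, so Priya = 7. So Ivy, Alice can't be 7.
The 3 variables Liam, Ivy, Grace are confined to {2, 3, 6}, which locks those values in; drop them from Nate, Alice.
Nate must be 8 (only option left). Remove 8 from Alice, Omar.
Alice's domain is down to {5}, so Alice = 5.
No further eliminations apply; Grace can still be any of 2, 6.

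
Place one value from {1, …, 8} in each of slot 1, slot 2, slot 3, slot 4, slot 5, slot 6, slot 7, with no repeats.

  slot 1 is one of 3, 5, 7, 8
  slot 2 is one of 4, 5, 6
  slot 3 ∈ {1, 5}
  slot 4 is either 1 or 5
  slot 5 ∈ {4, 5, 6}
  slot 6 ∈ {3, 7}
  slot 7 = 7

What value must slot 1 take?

slot 7 has just one choice, so slot 7 = 7. Eliminate 7 elsewhere: slot 1, slot 6.
slot 6 must be 3 (only option left). Eliminate 3 elsewhere: slot 1.
The 5 still-open variables together cover exactly {1, 4, 5, 6, 8} — 5 values for 5 variables — and 8 appears only in slot 1's list, so slot 1 = 8.

8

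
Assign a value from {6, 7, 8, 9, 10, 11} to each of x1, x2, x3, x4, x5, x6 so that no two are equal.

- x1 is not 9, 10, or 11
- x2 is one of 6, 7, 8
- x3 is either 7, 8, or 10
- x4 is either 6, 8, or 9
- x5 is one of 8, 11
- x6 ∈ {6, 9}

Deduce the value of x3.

10

The 6 variables together cover exactly {6, 7, 8, 9, 10, 11} — 6 values for 6 variables — and 10 appears only in x3's list, so x3 = 10.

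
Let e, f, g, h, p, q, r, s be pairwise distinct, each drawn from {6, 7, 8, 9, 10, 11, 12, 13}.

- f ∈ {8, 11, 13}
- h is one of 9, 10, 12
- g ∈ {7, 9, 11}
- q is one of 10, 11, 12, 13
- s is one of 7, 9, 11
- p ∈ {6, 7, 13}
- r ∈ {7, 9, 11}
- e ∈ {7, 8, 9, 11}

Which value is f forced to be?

The 8 variables together cover exactly {6, 7, 8, 9, 10, 11, 12, 13} — 8 values for 8 variables — and 6 appears only in p's list, so p = 6.
g, r, s between them cover only {7, 9, 11} — a naked triple. Remove those values from e, f, h, q.
e must be 8 (only option left). Eliminate 8 elsewhere: f.
So f = 13.

13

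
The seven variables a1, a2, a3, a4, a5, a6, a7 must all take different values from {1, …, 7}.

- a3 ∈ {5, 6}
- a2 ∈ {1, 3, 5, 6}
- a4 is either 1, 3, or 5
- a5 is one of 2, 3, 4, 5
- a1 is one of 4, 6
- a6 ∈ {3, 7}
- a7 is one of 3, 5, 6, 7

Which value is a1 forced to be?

4

The 7 variables draw from only 7 values {1, 2, 3, 4, 5, 6, 7}, so each is used; only a5 can be 2, hence a5 = 2.
Among the 6 still-open variables, 4 fits only a1 (and all 6 values in {1, 3, 4, 5, 6, 7} must be used), so a1 = 4.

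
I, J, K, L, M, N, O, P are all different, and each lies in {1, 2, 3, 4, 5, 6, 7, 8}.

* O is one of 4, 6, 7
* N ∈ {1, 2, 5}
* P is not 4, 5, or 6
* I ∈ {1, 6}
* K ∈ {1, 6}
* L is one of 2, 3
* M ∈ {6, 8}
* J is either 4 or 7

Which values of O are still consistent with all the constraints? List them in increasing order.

4, 7

Among the 8 variables, 5 fits only N (and all 8 values in {1, 2, 3, 4, 5, 6, 7, 8} must be used), so N = 5.
I and K share exactly the 2 values {1, 6}; by pigeonhole those values go to them, so strike 1, 6 from M, O, P.
M has just one choice, so M = 8. Remove 8 from P.
J and O share exactly the 2 values {4, 7}; by pigeonhole those values go to them, so strike 4, 7 from P.
No further eliminations apply; O can still be any of 4, 7.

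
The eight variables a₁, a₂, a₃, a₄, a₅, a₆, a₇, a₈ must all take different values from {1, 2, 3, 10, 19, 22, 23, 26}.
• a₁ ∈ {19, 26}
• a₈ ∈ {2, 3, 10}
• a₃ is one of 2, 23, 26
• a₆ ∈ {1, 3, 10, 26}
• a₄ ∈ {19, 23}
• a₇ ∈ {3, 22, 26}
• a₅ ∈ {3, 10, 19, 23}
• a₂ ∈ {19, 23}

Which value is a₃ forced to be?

Among the 8 variables, 1 fits only a₆ (and all 8 values in {1, 2, 3, 10, 19, 22, 23, 26} must be used), so a₆ = 1.
The 7 still-open variables together cover exactly {2, 3, 10, 19, 22, 23, 26} — 7 values for 7 variables — and 22 appears only in a₇'s list, so a₇ = 22.
a₂ and a₄ between them cover only {19, 23} — a naked pair. Remove those values from a₁, a₃, a₅.
a₁'s domain is down to {26}, so a₁ = 26. Remove 26 from a₃.
So a₃ = 2.

2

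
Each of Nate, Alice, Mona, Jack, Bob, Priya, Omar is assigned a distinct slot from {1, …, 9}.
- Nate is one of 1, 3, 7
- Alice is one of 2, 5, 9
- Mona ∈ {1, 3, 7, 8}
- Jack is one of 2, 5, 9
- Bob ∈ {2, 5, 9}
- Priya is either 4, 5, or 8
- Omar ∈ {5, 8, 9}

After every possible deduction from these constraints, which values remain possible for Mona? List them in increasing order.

Alice, Jack, Bob between them cover only {2, 5, 9} — a naked triple. Remove those values from Priya, Omar.
Omar must be 8 (only option left). So Mona, Priya can't be 8.
Priya must be 4 (only option left).
No further eliminations apply; Mona can still be any of 1, 3, 7.

1, 3, 7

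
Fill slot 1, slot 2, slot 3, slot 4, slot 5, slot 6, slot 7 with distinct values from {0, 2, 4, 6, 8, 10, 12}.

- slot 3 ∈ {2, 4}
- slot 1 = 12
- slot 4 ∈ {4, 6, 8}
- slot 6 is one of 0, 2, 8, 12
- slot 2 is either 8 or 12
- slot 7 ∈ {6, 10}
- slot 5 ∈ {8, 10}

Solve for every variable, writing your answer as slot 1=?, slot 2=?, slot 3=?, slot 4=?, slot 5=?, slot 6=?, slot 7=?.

slot 1's domain is down to {12}, so slot 1 = 12. Strike 12 from slot 2, slot 6.
slot 2 must be 8 (only option left). Strike 8 from slot 4, slot 5, slot 6.
slot 5 has just one choice, so slot 5 = 10. So slot 7 can't be 10.
That leaves slot 7 = 6. Strike 6 from slot 4.
slot 4 has just one choice, so slot 4 = 4. Strike 4 from slot 3.
slot 3 has just one choice, so slot 3 = 2. Remove 2 from slot 6.
slot 6 must be 0 (only option left).

slot 1=12, slot 2=8, slot 3=2, slot 4=4, slot 5=10, slot 6=0, slot 7=6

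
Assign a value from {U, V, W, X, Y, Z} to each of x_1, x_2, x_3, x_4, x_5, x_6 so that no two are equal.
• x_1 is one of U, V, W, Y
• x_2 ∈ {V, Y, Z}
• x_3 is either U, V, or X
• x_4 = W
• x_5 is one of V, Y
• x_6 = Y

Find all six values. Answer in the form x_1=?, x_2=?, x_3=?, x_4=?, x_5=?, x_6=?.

x_1=U, x_2=Z, x_3=X, x_4=W, x_5=V, x_6=Y

x_4 has just one choice, so x_4 = W. Remove W from x_1.
x_6's domain is down to {Y}, so x_6 = Y. Strike Y from x_1, x_2, x_5.
x_5 has just one choice, so x_5 = V. So x_1, x_2, x_3 can't be V.
That leaves x_1 = U. Eliminate U elsewhere: x_3.
x_2's domain is down to {Z}, so x_2 = Z.
x_3 must be X (only option left).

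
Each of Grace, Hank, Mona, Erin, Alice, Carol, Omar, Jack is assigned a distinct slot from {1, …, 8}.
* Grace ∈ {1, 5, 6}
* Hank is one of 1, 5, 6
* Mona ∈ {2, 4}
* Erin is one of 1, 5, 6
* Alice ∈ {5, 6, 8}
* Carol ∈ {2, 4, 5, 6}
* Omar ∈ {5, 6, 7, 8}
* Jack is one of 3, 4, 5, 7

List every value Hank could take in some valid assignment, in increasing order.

The 8 variables draw from only 8 values {1, 2, 3, 4, 5, 6, 7, 8}, so each is used; only Jack can be 3, hence Jack = 3.
The 7 still-open variables draw from only 7 values {1, 2, 4, 5, 6, 7, 8}, so each is used; only Omar can be 7, hence Omar = 7.
The 6 still-open variables together cover exactly {1, 2, 4, 5, 6, 8} — 6 values for 6 variables — and 8 appears only in Alice's list, so Alice = 8.
Grace, Hank, Erin between them cover only {1, 5, 6} — a naked triple. Remove those values from Carol.
No further eliminations apply; Hank can still be any of 1, 5, 6.

1, 5, 6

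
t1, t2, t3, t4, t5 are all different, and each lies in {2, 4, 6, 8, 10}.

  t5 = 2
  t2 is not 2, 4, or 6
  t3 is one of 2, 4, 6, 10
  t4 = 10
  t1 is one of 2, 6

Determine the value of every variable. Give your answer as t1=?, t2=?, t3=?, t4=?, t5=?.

t4 must be 10 (only option left). Eliminate 10 elsewhere: t2, t3.
t5 has just one choice, so t5 = 2. Strike 2 from t1, t3.
t1 must be 6 (only option left). Remove 6 from t3.
t2's domain is down to {8}, so t2 = 8.
t3 has just one choice, so t3 = 4.

t1=6, t2=8, t3=4, t4=10, t5=2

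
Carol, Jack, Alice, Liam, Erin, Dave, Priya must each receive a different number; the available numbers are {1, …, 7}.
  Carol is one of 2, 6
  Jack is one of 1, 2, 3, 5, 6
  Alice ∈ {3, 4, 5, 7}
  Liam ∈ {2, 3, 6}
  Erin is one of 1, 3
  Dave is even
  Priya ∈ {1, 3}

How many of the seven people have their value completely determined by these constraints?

3

The 7 variables together cover exactly {1, 2, 3, 4, 5, 6, 7} — 7 values for 7 variables — and 7 appears only in Alice's list, so Alice = 7.
Among the 6 still-open variables, 4 fits only Dave (and all 6 values in {1, 2, 3, 4, 5, 6} must be used), so Dave = 4.
The 5 still-open variables draw from only 5 values {1, 2, 3, 5, 6}, so each is used; only Jack can be 5, hence Jack = 5.
The 2 variables Erin and Priya are confined to {1, 3}, which locks those values in; drop them from Liam.
Determined: Jack=5, Alice=7, Dave=4. The other people each still have more than one consistent value. That makes 3.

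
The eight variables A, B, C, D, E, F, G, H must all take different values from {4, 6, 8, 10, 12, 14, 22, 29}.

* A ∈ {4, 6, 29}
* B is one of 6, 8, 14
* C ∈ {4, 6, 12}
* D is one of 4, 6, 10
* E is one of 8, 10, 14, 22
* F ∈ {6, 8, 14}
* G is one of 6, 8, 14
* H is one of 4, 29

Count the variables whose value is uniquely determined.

The 8 variables draw from only 8 values {4, 6, 8, 10, 12, 14, 22, 29}, so each is used; only C can be 12, hence C = 12.
The 7 still-open variables draw from only 7 values {4, 6, 8, 10, 14, 22, 29}, so each is used; only E can be 22, hence E = 22.
The 6 still-open variables draw from only 6 values {4, 6, 8, 10, 14, 29}, so each is used; only D can be 10, hence D = 10.
B, F, G between them cover only {6, 8, 14} — a naked triple. Remove those values from A.
Determined: C=12, D=10, E=22. The other variables each still have more than one consistent value. That makes 3.

3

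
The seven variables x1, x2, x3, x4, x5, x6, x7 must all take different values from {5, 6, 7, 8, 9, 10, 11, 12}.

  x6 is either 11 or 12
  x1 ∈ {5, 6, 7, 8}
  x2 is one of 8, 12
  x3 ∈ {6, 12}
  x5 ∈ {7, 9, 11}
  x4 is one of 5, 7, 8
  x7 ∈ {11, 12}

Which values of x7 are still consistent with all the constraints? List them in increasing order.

11, 12

The 7 variables draw from only 7 values {5, 6, 7, 8, 9, 11, 12}, so each is used; only x5 can be 9, hence x5 = 9.
The 2 variables x6 and x7 are confined to {11, 12}, which locks those values in; drop them from x2, x3.
That leaves x2 = 8. Strike 8 from x1, x4.
x3 has just one choice, so x3 = 6. Strike 6 from x1.
No further eliminations apply; x7 can still be any of 11, 12.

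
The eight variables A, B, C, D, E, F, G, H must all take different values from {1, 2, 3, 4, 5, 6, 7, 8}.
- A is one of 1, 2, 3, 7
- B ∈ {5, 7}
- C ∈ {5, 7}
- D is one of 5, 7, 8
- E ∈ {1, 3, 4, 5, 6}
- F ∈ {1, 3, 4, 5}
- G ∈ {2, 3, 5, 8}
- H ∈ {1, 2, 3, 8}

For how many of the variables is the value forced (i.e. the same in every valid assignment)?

The 8 variables together cover exactly {1, 2, 3, 4, 5, 6, 7, 8} — 8 values for 8 variables — and 6 appears only in E's list, so E = 6.
The 7 still-open variables draw from only 7 values {1, 2, 3, 4, 5, 7, 8}, so each is used; only F can be 4, hence F = 4.
B and C between them cover only {5, 7} — a naked pair. Remove those values from A, D, G.
D's domain is down to {8}, so D = 8. Eliminate 8 elsewhere: G, H.
Determined: D=8, E=6, F=4. The other variables each still have more than one consistent value. That makes 3.

3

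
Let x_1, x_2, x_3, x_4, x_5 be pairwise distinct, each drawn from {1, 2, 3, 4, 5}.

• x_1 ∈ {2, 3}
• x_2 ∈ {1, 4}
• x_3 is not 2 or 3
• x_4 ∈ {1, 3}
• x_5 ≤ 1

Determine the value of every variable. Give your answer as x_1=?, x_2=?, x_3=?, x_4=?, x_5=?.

x_5 must be 1 (only option left). Eliminate 1 elsewhere: x_2, x_3, x_4.
That leaves x_2 = 4. Eliminate 4 elsewhere: x_3.
That leaves x_3 = 5.
x_4's domain is down to {3}, so x_4 = 3. So x_1 can't be 3.
x_1 must be 2 (only option left).

x_1=2, x_2=4, x_3=5, x_4=3, x_5=1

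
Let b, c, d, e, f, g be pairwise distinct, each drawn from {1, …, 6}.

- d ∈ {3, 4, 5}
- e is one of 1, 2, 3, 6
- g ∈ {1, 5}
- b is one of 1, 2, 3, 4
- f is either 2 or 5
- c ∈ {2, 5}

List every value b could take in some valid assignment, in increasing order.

3, 4

Among the 6 variables, 6 fits only e (and all 6 values in {1, 2, 3, 4, 5, 6} must be used), so e = 6.
The 2 variables c and f are confined to {2, 5}, which locks those values in; drop them from b, d, g.
g's domain is down to {1}, so g = 1. Strike 1 from b.
No further eliminations apply; b can still be any of 3, 4.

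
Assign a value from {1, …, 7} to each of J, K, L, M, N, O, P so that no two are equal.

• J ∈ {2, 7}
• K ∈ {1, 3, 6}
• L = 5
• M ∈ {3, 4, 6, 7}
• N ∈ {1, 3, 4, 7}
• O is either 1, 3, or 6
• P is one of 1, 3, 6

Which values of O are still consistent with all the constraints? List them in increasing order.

L must be 5 (only option left).
The 6 still-open variables draw from only 6 values {1, 2, 3, 4, 6, 7}, so each is used; only J can be 2, hence J = 2.
K, O, P between them cover only {1, 3, 6} — a naked triple. Remove those values from M, N.
No further eliminations apply; O can still be any of 1, 3, 6.

1, 3, 6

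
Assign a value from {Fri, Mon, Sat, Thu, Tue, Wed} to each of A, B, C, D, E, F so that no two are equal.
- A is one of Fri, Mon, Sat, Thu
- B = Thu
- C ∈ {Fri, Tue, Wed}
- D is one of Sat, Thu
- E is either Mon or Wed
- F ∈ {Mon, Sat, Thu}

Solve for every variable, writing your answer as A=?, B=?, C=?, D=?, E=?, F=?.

A=Fri, B=Thu, C=Tue, D=Sat, E=Wed, F=Mon

B has just one choice, so B = Thu. Eliminate Thu elsewhere: A, D, F.
D's domain is down to {Sat}, so D = Sat. So A, F can't be Sat.
F's domain is down to {Mon}, so F = Mon. Remove Mon from A, E.
That leaves A = Fri. So C can't be Fri.
E must be Wed (only option left). Strike Wed from C.
C has just one choice, so C = Tue.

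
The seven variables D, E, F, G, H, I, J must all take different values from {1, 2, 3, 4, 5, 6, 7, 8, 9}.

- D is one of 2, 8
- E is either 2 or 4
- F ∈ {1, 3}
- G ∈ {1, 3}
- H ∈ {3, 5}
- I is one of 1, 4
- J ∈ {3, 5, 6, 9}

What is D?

8

F and G share exactly the 2 values {1, 3}; by pigeonhole those values go to them, so strike 1, 3 from H, I, J.
H's domain is down to {5}, so H = 5. Remove 5 from J.
I's domain is down to {4}, so I = 4. Eliminate 4 elsewhere: E.
E must be 2 (only option left). So D can't be 2.
So D = 8.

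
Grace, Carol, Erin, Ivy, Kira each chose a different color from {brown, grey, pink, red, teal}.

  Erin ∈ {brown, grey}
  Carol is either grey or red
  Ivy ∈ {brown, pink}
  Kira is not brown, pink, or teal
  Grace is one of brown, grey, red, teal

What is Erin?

brown

The 5 variables draw from only 5 values {brown, grey, pink, red, teal}, so each is used; only Ivy can be pink, hence Ivy = pink.
Among the 4 still-open variables, teal fits only Grace (and all 4 values in {brown, grey, red, teal} must be used), so Grace = teal.
The 3 still-open variables draw from only 3 values {brown, grey, red}, so each is used; only Erin can be brown, hence Erin = brown.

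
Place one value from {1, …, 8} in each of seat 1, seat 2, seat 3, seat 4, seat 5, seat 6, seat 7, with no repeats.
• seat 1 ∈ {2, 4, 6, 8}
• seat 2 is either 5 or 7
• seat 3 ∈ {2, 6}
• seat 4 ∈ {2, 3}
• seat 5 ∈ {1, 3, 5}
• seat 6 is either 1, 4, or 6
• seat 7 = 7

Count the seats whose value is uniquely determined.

2

seat 7's domain is down to {7}, so seat 7 = 7. Remove 7 from seat 2.
seat 2's domain is down to {5}, so seat 2 = 5. Remove 5 from seat 5.
Determined: seat 2=5, seat 7=7. The other seats each still have more than one consistent value. That makes 2.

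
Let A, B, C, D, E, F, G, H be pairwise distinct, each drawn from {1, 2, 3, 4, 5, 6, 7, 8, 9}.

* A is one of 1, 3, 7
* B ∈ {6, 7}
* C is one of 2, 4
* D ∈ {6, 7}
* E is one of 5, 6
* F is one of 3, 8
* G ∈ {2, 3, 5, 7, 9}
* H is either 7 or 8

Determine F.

B and D share exactly the 2 values {6, 7}; by pigeonhole those values go to them, so strike 6, 7 from A, E, G, H.
E's domain is down to {5}, so E = 5. So G can't be 5.
H must be 8 (only option left). Remove 8 from F.
So F = 3.

3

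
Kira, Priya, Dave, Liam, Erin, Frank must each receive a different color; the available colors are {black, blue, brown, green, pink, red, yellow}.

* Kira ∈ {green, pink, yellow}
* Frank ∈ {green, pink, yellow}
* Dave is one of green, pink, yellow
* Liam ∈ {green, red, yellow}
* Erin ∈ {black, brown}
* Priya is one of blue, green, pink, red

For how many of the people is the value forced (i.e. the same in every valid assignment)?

Kira, Dave, Frank share exactly the 3 values {green, pink, yellow}; by pigeonhole those values go to them, so strike green, pink, yellow from Priya, Liam.
That leaves Liam = red. Strike red from Priya.
Priya's domain is down to {blue}, so Priya = blue.
Determined: Priya=blue, Liam=red. The other people each still have more than one consistent value. That makes 2.

2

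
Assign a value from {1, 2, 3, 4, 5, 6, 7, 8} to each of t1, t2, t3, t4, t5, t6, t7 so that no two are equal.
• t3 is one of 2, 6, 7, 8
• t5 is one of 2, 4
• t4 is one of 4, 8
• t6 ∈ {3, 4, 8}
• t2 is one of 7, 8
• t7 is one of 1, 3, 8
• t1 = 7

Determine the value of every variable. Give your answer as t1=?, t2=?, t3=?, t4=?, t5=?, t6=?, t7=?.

t1=7, t2=8, t3=6, t4=4, t5=2, t6=3, t7=1

t1's domain is down to {7}, so t1 = 7. So t2, t3 can't be 7.
t2 must be 8 (only option left). Eliminate 8 elsewhere: t3, t4, t6, t7.
t4 has just one choice, so t4 = 4. Eliminate 4 elsewhere: t5, t6.
t5 has just one choice, so t5 = 2. Strike 2 from t3.
t6's domain is down to {3}, so t6 = 3. Strike 3 from t7.
t7 has just one choice, so t7 = 1.
t3 must be 6 (only option left).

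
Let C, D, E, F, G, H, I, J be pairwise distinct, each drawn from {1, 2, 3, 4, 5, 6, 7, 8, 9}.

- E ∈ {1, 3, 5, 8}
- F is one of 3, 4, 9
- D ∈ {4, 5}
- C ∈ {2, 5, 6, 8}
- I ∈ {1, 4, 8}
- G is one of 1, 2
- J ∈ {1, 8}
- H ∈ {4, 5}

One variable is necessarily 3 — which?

The 8 variables together cover exactly {1, 2, 3, 4, 5, 6, 8, 9} — 8 values for 8 variables — and 6 appears only in C's list, so C = 6.
The 7 still-open variables together cover exactly {1, 2, 3, 4, 5, 8, 9} — 7 values for 7 variables — and 2 appears only in G's list, so G = 2.
The 6 still-open variables together cover exactly {1, 3, 4, 5, 8, 9} — 6 values for 6 variables — and 9 appears only in F's list, so F = 9.
The 5 still-open variables draw from only 5 values {1, 3, 4, 5, 8}, so each is used; only E can be 3, hence E = 3.

E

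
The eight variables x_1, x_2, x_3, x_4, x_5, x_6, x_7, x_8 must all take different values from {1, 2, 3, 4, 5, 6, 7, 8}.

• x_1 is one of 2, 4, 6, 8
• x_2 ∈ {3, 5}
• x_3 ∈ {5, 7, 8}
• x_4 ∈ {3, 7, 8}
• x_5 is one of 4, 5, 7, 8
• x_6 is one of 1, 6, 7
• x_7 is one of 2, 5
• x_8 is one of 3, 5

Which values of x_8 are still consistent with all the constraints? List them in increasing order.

The 8 variables draw from only 8 values {1, 2, 3, 4, 5, 6, 7, 8}, so each is used; only x_6 can be 1, hence x_6 = 1.
The 7 still-open variables together cover exactly {2, 3, 4, 5, 6, 7, 8} — 7 values for 7 variables — and 6 appears only in x_1's list, so x_1 = 6.
Among the 6 still-open variables, 2 fits only x_7 (and all 6 values in {2, 3, 4, 5, 7, 8} must be used), so x_7 = 2.
Among the 5 still-open variables, 4 fits only x_5 (and all 5 values in {3, 4, 5, 7, 8} must be used), so x_5 = 4.
x_2 and x_8 between them cover only {3, 5} — a naked pair. Remove those values from x_3, x_4.
No further eliminations apply; x_8 can still be any of 3, 5.

3, 5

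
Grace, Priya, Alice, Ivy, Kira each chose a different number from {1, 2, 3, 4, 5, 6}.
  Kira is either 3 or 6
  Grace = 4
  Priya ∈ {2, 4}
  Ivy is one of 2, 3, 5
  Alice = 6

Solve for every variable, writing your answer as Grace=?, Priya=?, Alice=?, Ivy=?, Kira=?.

Grace=4, Priya=2, Alice=6, Ivy=5, Kira=3

Grace must be 4 (only option left). Strike 4 from Priya.
Priya's domain is down to {2}, so Priya = 2. Remove 2 from Ivy.
That leaves Alice = 6. Eliminate 6 elsewhere: Kira.
Kira has just one choice, so Kira = 3. So Ivy can't be 3.
Ivy must be 5 (only option left).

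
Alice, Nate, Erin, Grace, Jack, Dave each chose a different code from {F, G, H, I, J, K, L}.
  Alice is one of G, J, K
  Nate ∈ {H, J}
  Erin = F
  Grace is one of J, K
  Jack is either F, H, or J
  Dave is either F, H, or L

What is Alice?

Erin's domain is down to {F}, so Erin = F. Strike F from Jack, Dave.
The 5 still-open variables draw from only 5 values {G, H, J, K, L}, so each is used; only Alice can be G, hence Alice = G.

G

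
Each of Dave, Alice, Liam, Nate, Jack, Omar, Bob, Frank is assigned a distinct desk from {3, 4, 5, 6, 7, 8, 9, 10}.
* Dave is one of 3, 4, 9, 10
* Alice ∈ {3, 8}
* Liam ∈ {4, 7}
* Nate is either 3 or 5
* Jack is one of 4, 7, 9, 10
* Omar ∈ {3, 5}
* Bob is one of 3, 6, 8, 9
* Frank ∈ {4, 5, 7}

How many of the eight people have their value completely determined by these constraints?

2

The 8 variables together cover exactly {3, 4, 5, 6, 7, 8, 9, 10} — 8 values for 8 variables — and 6 appears only in Bob's list, so Bob = 6.
The 7 still-open variables together cover exactly {3, 4, 5, 7, 8, 9, 10} — 7 values for 7 variables — and 8 appears only in Alice's list, so Alice = 8.
The 2 variables Nate and Omar are confined to {3, 5}, which locks those values in; drop them from Dave, Frank.
Liam and Frank share exactly the 2 values {4, 7}; by pigeonhole those values go to them, so strike 4, 7 from Dave, Jack.
Determined: Alice=8, Bob=6. The other people each still have more than one consistent value. That makes 2.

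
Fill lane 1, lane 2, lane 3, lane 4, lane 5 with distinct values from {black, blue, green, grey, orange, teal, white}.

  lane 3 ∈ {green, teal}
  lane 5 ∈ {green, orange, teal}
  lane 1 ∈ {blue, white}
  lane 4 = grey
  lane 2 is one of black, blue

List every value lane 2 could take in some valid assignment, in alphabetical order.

black, blue

lane 4 has just one choice, so lane 4 = grey.
No further eliminations apply; lane 2 can still be any of black, blue.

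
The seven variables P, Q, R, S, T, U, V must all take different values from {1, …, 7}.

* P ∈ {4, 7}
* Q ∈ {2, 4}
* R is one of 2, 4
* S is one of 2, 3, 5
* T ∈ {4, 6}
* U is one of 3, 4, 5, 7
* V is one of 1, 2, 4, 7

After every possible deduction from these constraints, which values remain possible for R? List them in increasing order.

2, 4

The 7 variables draw from only 7 values {1, 2, 3, 4, 5, 6, 7}, so each is used; only V can be 1, hence V = 1.
The 6 still-open variables together cover exactly {2, 3, 4, 5, 6, 7} — 6 values for 6 variables — and 6 appears only in T's list, so T = 6.
The 2 variables Q and R are confined to {2, 4}, which locks those values in; drop them from P, S, U.
That leaves P = 7. So U can't be 7.
No further eliminations apply; R can still be any of 2, 4.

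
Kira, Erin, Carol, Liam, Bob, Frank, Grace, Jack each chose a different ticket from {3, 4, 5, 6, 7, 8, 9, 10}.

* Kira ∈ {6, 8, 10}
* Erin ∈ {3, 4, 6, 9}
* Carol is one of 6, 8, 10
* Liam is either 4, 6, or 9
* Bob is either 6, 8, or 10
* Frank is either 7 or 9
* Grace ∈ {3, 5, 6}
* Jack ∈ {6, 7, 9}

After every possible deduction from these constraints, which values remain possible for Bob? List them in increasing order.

The 8 variables together cover exactly {3, 4, 5, 6, 7, 8, 9, 10} — 8 values for 8 variables — and 5 appears only in Grace's list, so Grace = 5.
The 7 still-open variables draw from only 7 values {3, 4, 6, 7, 8, 9, 10}, so each is used; only Erin can be 3, hence Erin = 3.
The 6 still-open variables draw from only 6 values {4, 6, 7, 8, 9, 10}, so each is used; only Liam can be 4, hence Liam = 4.
Kira, Carol, Bob between them cover only {6, 8, 10} — a naked triple. Remove those values from Jack.
No further eliminations apply; Bob can still be any of 6, 8, 10.

6, 8, 10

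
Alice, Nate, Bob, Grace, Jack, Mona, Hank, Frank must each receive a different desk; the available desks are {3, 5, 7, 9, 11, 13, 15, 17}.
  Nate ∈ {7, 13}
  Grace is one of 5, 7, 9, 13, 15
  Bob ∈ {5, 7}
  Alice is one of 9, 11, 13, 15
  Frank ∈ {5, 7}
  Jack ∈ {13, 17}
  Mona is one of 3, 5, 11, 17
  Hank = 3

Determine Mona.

11

Hank's domain is down to {3}, so Hank = 3. Strike 3 from Mona.
Bob and Frank between them cover only {5, 7} — a naked pair. Remove those values from Nate, Grace, Mona.
Nate has just one choice, so Nate = 13. Eliminate 13 elsewhere: Alice, Grace, Jack.
Jack must be 17 (only option left). Eliminate 17 elsewhere: Mona.
So Mona = 11.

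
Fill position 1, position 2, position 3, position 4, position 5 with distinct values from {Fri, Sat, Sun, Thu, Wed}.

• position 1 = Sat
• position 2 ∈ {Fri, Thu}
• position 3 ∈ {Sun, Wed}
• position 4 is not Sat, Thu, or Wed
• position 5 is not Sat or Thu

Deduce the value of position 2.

position 1 has just one choice, so position 1 = Sat.
The 4 still-open variables draw from only 4 values {Fri, Sun, Thu, Wed}, so each is used; only position 2 can be Thu, hence position 2 = Thu.

Thu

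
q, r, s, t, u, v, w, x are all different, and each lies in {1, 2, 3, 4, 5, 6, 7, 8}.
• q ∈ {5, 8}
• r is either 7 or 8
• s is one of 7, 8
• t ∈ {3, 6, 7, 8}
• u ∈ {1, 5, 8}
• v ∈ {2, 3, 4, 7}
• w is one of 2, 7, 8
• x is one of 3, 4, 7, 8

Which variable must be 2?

Among the 8 variables, 1 fits only u (and all 8 values in {1, 2, 3, 4, 5, 6, 7, 8} must be used), so u = 1.
The 7 still-open variables draw from only 7 values {2, 3, 4, 5, 6, 7, 8}, so each is used; only q can be 5, hence q = 5.
The 6 still-open variables together cover exactly {2, 3, 4, 6, 7, 8} — 6 values for 6 variables — and 6 appears only in t's list, so t = 6.
r and s between them cover only {7, 8} — a naked pair. Remove those values from v, w, x.
So 2 goes to w.

w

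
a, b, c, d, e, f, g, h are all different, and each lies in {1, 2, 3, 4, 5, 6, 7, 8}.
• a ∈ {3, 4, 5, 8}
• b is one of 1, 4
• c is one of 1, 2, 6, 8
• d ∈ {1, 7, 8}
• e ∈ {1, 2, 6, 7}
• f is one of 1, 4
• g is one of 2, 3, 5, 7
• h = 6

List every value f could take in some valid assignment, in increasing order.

h must be 6 (only option left). Remove 6 from c, e.
b and f between them cover only {1, 4} — a naked pair. Remove those values from a, c, d, e.
c, d, e share exactly the 3 values {2, 7, 8}; by pigeonhole those values go to them, so strike 2, 7, 8 from a, g.
No further eliminations apply; f can still be any of 1, 4.

1, 4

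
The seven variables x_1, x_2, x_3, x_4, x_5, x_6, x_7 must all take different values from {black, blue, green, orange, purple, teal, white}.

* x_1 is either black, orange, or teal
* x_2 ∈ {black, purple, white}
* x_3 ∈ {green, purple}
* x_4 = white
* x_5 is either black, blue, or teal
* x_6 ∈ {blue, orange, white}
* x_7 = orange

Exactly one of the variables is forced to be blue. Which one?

x_6

x_4 has just one choice, so x_4 = white. Strike white from x_2, x_6.
x_7 must be orange (only option left). Remove orange from x_1, x_6.
So blue goes to x_6.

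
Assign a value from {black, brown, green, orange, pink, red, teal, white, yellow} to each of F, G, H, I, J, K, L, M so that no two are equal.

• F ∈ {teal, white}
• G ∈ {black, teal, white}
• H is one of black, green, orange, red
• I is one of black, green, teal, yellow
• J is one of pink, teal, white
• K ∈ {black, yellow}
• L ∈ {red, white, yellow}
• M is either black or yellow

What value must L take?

red

The 8 variables draw from only 8 values {black, green, orange, pink, red, teal, white, yellow}, so each is used; only H can be orange, hence H = orange.
Among the 7 still-open variables, green fits only I (and all 7 values in {black, green, pink, red, teal, white, yellow} must be used), so I = green.
Among the 6 still-open variables, pink fits only J (and all 6 values in {black, pink, red, teal, white, yellow} must be used), so J = pink.
The 5 still-open variables draw from only 5 values {black, red, teal, white, yellow}, so each is used; only L can be red, hence L = red.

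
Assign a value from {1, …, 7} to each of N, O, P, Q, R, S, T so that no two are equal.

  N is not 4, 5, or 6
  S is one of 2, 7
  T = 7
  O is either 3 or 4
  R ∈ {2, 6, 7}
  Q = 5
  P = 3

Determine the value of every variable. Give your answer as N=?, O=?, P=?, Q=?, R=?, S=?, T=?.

N=1, O=4, P=3, Q=5, R=6, S=2, T=7

P must be 3 (only option left). So N, O can't be 3.
That leaves Q = 5.
That leaves T = 7. So N, R, S can't be 7.
O has just one choice, so O = 4.
That leaves S = 2. Remove 2 from N, R.
That leaves N = 1.
R's domain is down to {6}, so R = 6.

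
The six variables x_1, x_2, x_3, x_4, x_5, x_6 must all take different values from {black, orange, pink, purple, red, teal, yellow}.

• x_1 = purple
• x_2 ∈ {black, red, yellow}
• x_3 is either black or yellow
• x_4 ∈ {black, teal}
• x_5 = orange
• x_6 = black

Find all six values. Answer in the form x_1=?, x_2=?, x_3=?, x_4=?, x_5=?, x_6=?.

x_1's domain is down to {purple}, so x_1 = purple.
That leaves x_5 = orange.
That leaves x_6 = black. Strike black from x_2, x_3, x_4.
x_3's domain is down to {yellow}, so x_3 = yellow. So x_2 can't be yellow.
x_4 has just one choice, so x_4 = teal.
x_2 must be red (only option left).

x_1=purple, x_2=red, x_3=yellow, x_4=teal, x_5=orange, x_6=black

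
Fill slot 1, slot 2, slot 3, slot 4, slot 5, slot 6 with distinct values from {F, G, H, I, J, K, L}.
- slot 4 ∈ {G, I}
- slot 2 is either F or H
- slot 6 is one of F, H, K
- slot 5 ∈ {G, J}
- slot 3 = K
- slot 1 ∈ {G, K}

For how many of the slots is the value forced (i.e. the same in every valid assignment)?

slot 3 has just one choice, so slot 3 = K. Strike K from slot 1, slot 6.
slot 1 has just one choice, so slot 1 = G. So slot 4, slot 5 can't be G.
slot 4 must be I (only option left).
slot 5 must be J (only option left).
Determined: slot 1=G, slot 3=K, slot 4=I, slot 5=J. The other slots each still have more than one consistent value. That makes 4.

4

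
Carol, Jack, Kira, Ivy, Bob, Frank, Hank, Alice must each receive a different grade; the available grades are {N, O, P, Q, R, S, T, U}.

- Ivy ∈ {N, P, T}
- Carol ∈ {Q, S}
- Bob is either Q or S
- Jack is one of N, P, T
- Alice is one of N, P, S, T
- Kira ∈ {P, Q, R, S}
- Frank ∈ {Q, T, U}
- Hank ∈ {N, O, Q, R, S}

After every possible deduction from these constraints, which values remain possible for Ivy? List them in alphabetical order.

N, P, T

The 8 variables draw from only 8 values {N, O, P, Q, R, S, T, U}, so each is used; only Hank can be O, hence Hank = O.
The 7 still-open variables draw from only 7 values {N, P, Q, R, S, T, U}, so each is used; only Kira can be R, hence Kira = R.
The 6 still-open variables draw from only 6 values {N, P, Q, S, T, U}, so each is used; only Frank can be U, hence Frank = U.
Carol and Bob share exactly the 2 values {Q, S}; by pigeonhole those values go to them, so strike Q, S from Alice.
No further eliminations apply; Ivy can still be any of N, P, T.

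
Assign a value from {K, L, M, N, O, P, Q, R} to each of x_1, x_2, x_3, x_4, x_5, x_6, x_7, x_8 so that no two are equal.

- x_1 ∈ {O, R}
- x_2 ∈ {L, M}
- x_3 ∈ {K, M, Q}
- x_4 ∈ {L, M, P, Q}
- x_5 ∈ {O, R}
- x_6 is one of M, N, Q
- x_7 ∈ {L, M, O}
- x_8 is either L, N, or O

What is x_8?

N

Among the 8 variables, K fits only x_3 (and all 8 values in {K, L, M, N, O, P, Q, R} must be used), so x_3 = K.
Among the 7 still-open variables, P fits only x_4 (and all 7 values in {L, M, N, O, P, Q, R} must be used), so x_4 = P.
The 6 still-open variables draw from only 6 values {L, M, N, O, Q, R}, so each is used; only x_6 can be Q, hence x_6 = Q.
Among the 5 still-open variables, N fits only x_8 (and all 5 values in {L, M, N, O, R} must be used), so x_8 = N.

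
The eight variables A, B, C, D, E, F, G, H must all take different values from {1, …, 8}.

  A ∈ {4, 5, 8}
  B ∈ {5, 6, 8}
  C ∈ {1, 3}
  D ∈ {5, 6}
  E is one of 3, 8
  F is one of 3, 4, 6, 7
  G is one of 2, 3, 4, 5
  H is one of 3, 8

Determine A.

4

The 8 variables together cover exactly {1, 2, 3, 4, 5, 6, 7, 8} — 8 values for 8 variables — and 1 appears only in C's list, so C = 1.
The 7 still-open variables together cover exactly {2, 3, 4, 5, 6, 7, 8} — 7 values for 7 variables — and 2 appears only in G's list, so G = 2.
The 6 still-open variables draw from only 6 values {3, 4, 5, 6, 7, 8}, so each is used; only F can be 7, hence F = 7.
Among the 5 still-open variables, 4 fits only A (and all 5 values in {3, 4, 5, 6, 8} must be used), so A = 4.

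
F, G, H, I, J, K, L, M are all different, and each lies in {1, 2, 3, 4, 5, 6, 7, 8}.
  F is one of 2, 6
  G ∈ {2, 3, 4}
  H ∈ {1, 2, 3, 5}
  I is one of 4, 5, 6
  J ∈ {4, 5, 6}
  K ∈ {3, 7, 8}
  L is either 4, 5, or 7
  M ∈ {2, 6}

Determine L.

The 8 variables draw from only 8 values {1, 2, 3, 4, 5, 6, 7, 8}, so each is used; only H can be 1, hence H = 1.
The 7 still-open variables together cover exactly {2, 3, 4, 5, 6, 7, 8} — 7 values for 7 variables — and 8 appears only in K's list, so K = 8.
Among the 6 still-open variables, 3 fits only G (and all 6 values in {2, 3, 4, 5, 6, 7} must be used), so G = 3.
The 5 still-open variables draw from only 5 values {2, 4, 5, 6, 7}, so each is used; only L can be 7, hence L = 7.

7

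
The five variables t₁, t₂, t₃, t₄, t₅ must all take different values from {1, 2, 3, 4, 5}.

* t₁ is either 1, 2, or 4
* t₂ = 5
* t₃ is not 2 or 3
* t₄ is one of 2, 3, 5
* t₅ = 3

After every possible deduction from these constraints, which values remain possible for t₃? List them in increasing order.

t₂ must be 5 (only option left). Eliminate 5 elsewhere: t₃, t₄.
t₅'s domain is down to {3}, so t₅ = 3. Strike 3 from t₄.
t₄ must be 2 (only option left). Strike 2 from t₁.
No further eliminations apply; t₃ can still be any of 1, 4.

1, 4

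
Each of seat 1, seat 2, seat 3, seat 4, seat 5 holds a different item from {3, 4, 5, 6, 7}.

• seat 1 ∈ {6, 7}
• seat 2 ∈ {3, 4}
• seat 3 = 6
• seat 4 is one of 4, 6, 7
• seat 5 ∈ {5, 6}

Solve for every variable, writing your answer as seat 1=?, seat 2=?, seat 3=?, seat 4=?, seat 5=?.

seat 1=7, seat 2=3, seat 3=6, seat 4=4, seat 5=5

seat 3 must be 6 (only option left). Strike 6 from seat 1, seat 4, seat 5.
seat 5 must be 5 (only option left).
That leaves seat 1 = 7. So seat 4 can't be 7.
seat 4 must be 4 (only option left). Strike 4 from seat 2.
seat 2's domain is down to {3}, so seat 2 = 3.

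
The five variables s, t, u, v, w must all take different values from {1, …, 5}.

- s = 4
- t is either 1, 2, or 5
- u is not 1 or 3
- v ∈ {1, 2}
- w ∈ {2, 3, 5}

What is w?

s has just one choice, so s = 4. Remove 4 from u.
The 4 still-open variables together cover exactly {1, 2, 3, 5} — 4 values for 4 variables — and 3 appears only in w's list, so w = 3.

3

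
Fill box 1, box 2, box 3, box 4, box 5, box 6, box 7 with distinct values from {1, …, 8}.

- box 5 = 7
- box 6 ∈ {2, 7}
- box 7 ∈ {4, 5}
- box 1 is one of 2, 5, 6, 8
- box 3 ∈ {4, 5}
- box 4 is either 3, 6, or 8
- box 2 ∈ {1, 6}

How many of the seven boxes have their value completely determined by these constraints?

box 5 must be 7 (only option left). Eliminate 7 elsewhere: box 6.
box 6's domain is down to {2}, so box 6 = 2. So box 1 can't be 2.
box 3 and box 7 between them cover only {4, 5} — a naked pair. Remove those values from box 1.
Determined: box 5=7, box 6=2. The other boxes each still have more than one consistent value. That makes 2.

2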